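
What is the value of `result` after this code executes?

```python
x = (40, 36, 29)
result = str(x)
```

x = (40, 36, 29); result = '(40, 36, 29)'

'(40, 36, 29)'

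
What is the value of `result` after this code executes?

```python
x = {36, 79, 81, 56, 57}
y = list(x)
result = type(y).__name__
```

x is set; y is list; result = 'list'

'list'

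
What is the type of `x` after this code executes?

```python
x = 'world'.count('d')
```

str.count() returns int

int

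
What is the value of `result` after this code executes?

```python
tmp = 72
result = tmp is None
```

tmp = 72; result = False

False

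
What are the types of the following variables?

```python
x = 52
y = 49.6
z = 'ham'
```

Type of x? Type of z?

x is assigned a bare integer (no decimal point), so it is an int; z is assigned a quoted string literal, so it is a str

int, str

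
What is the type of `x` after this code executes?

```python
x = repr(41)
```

repr() returns str

str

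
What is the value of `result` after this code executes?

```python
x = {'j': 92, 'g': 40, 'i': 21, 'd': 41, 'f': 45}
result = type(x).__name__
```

x is dict; result = 'dict'

'dict'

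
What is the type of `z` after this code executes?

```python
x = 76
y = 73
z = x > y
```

Comparison returns bool

bool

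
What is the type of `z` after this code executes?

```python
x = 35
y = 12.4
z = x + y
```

int + float = float

float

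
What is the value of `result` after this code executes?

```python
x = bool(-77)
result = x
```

x = True; result = True

True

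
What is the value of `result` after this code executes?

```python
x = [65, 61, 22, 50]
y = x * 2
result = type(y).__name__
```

x is list; y is list; result = 'list'

'list'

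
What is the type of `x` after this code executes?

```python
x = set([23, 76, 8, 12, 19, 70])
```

set() constructor returns set

set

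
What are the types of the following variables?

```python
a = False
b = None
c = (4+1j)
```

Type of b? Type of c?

b is assigned None, whose type is NoneType; c is assigned (4+1j), an int plus an imaginary literal (j suffix), which evaluates to complex

NoneType, complex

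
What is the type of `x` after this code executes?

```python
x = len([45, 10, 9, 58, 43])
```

len() always returns int

int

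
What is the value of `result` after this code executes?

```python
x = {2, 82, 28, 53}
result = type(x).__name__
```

x is set; result = 'set'

'set'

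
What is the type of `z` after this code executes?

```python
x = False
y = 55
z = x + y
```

bool + int = int (bool is subclass of int)

int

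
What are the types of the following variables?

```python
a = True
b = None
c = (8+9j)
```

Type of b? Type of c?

b is assigned None, whose type is NoneType; c is assigned (8+9j), an int plus an imaginary literal (j suffix), which evaluates to complex

NoneType, complex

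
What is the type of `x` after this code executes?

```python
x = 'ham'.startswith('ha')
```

str.startswith() returns bool

bool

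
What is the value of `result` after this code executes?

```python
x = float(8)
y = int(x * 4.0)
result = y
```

x = 8.0; y = 32; result = 32

32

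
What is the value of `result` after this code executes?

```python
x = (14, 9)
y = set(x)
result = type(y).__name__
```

x is tuple; y is set; result = 'set'

'set'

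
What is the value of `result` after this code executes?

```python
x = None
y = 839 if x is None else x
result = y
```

x = None; y = 839; result = 839

839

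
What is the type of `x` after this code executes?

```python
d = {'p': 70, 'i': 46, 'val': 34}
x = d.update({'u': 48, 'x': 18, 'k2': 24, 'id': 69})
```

dict.update() returns None

NoneType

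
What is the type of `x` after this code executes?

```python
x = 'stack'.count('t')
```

str.count() returns int

int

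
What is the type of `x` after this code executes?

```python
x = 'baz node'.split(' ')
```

str.split() returns list

list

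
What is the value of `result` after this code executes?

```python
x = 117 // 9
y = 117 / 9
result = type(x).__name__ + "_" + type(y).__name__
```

x is int; y is float; result = 'int_float'

'int_float'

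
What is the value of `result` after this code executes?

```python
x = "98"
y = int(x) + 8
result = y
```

x = '98'; y = 106; result = 106

106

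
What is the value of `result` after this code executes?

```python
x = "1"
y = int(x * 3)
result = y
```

x = '1'; y = 111; result = 111

111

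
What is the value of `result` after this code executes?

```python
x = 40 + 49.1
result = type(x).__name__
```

x is float; result = 'float'

'float'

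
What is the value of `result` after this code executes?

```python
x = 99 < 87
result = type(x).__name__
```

x is bool; result = 'bool'

'bool'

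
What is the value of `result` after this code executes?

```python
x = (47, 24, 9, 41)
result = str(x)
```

x = (47, 24, 9, 41); result = '(47, 24, 9, 41)'

'(47, 24, 9, 41)'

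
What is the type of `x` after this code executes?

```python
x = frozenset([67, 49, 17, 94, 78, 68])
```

frozenset() returns frozenset

frozenset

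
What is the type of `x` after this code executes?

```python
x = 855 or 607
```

'or' returns first truthy value (int)

int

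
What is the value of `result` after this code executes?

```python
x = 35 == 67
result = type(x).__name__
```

x is bool; result = 'bool'

'bool'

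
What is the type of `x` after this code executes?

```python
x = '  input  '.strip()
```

str.strip() returns str

str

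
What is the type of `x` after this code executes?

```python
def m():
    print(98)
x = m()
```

Function without return returns None

NoneType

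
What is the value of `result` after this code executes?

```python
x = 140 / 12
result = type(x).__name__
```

x is float; result = 'float'

'float'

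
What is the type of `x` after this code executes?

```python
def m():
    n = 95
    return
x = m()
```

Bare return returns None

NoneType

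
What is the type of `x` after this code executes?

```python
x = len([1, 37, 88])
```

len() always returns int

int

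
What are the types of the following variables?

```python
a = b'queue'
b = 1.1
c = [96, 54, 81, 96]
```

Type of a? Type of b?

a is assigned a bytes literal (b'...' prefix); b is assigned a number with a decimal point, so it is a float

bytes, float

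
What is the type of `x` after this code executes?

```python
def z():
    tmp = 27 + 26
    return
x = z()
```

Bare return returns None

NoneType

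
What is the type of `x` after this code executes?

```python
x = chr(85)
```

chr() returns str (single char)

str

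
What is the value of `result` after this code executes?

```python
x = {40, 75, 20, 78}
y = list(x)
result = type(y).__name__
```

x is set; y is list; result = 'list'

'list'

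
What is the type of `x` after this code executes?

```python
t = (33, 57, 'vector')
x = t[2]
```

Index 2 of tuple is a str literal

str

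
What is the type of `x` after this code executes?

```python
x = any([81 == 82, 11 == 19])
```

any() returns bool

bool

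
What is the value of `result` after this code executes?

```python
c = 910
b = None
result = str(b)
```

c = 910; b = None; result = 'None'

'None'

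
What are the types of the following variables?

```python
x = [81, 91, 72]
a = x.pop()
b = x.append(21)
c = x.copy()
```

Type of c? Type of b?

copy() returns list; append() returns None

list, NoneType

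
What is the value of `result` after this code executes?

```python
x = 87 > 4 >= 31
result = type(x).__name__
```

x is bool; result = 'bool'

'bool'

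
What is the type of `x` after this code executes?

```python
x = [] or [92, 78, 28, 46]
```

'or' returns first truthy value (list)

list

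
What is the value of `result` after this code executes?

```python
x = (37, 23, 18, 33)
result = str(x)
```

x = (37, 23, 18, 33); result = '(37, 23, 18, 33)'

'(37, 23, 18, 33)'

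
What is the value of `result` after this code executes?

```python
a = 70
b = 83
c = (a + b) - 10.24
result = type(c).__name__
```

a is int; b is int; c is float; result = 'float'

'float'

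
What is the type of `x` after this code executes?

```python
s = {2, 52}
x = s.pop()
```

Popping from set[int] returns int

int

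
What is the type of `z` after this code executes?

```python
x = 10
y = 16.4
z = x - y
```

int - float = float

float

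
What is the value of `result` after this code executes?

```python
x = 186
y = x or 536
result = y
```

x = 186; y = 186; result = 186

186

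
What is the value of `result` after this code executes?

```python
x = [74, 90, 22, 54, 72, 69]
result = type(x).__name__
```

x is list; result = 'list'

'list'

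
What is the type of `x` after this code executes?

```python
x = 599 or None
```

'or' returns first truthy value

int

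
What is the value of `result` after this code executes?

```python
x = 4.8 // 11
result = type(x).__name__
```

x is float; result = 'float'

'float'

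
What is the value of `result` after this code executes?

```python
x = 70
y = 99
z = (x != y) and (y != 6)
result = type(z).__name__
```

x is int; y is int; z is bool; result = 'bool'

'bool'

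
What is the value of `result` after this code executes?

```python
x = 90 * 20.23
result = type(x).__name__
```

x is float; result = 'float'

'float'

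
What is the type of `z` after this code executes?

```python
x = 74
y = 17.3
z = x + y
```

int + float = float

float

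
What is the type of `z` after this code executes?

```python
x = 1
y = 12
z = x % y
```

int % int = int

int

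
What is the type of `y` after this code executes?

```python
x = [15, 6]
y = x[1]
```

Indexing list[int] returns int

int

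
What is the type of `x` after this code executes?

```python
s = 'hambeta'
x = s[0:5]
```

Slicing a str returns str

str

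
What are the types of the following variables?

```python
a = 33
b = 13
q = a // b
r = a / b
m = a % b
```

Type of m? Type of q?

% of ints returns int; // returns int

int, int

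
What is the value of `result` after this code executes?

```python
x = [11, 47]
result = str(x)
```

x = [11, 47]; result = '[11, 47]'

'[11, 47]'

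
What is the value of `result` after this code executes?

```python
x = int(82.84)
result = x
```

x = 82; result = 82

82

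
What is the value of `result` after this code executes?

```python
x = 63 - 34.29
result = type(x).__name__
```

x is float; result = 'float'

'float'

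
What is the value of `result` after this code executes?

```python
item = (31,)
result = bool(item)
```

item = (31,); result = True

True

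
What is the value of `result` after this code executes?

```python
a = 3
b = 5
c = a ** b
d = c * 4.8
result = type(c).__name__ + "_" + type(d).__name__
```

a is int; b is int; c is int; d is float; result = 'int_float'

'int_float'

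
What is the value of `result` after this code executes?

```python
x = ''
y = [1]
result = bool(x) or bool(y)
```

x = ''; y = [1]; result = True

True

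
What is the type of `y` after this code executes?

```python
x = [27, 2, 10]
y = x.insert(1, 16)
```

list.insert() returns None

NoneType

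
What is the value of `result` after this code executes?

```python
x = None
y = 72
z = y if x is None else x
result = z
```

x = None; y = 72; z = 72; result = 72

72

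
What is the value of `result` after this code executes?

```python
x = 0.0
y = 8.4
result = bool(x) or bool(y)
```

x = 0.0; y = 8.4; result = True

True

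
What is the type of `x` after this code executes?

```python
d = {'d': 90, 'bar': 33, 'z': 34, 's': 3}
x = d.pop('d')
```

dict.pop() returns the value

int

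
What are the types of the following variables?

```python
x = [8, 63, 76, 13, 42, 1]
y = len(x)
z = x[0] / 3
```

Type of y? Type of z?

len() returns int; int / int = float

int, float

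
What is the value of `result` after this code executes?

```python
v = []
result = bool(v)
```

v = []; result = False

False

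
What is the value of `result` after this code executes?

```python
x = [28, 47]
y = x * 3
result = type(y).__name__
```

x is list; y is list; result = 'list'

'list'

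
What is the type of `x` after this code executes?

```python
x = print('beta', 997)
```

print() returns None

NoneType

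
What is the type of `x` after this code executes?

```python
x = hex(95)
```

hex() returns str representation

str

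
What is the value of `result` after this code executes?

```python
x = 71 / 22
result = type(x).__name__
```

x is float; result = 'float'

'float'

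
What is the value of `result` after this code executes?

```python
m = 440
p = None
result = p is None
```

m = 440; p = None; result = True

True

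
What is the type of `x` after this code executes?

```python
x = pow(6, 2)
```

pow(int, int) returns int

int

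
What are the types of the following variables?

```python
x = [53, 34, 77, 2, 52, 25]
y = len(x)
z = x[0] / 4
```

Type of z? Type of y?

int / int = float; len() returns int

float, int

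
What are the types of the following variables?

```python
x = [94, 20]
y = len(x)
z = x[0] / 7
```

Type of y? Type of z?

len() returns int; int / int = float

int, float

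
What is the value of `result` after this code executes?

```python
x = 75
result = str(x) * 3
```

x = 75; result = '757575'

'757575'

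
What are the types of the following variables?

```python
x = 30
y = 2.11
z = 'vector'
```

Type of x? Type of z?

x is assigned a bare integer (no decimal point), so it is an int; z is assigned a quoted string literal, so it is a str

int, str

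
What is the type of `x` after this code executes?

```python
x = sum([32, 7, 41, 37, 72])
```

sum() of ints returns int

int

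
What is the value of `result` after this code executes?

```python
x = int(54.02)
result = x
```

x = 54; result = 54

54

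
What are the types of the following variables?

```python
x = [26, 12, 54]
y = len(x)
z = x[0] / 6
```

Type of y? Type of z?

len() returns int; int / int = float

int, float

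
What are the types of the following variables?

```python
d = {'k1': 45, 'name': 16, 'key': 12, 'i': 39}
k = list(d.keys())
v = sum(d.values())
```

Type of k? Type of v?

list() converts to list; sum of ints is int

list, int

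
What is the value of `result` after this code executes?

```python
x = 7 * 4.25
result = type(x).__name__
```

x is float; result = 'float'

'float'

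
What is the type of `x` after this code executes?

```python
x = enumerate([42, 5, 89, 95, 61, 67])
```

enumerate() returns an enumerate object

enumerate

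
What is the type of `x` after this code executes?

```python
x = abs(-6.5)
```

abs() of float returns float

float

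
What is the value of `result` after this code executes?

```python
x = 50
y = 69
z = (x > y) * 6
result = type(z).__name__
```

x is int; y is int; z is int; result = 'int'

'int'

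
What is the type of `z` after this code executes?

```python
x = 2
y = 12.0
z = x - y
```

int - float = float

float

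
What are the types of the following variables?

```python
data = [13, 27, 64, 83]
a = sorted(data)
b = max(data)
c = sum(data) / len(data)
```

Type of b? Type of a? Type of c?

max of ints returns int; sorted() returns list; int / int = float

int, list, float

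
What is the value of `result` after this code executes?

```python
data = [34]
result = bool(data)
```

data = [34]; result = True

True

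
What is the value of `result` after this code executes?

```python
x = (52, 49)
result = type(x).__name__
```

x is tuple; result = 'tuple'

'tuple'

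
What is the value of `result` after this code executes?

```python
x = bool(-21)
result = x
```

x = True; result = True

True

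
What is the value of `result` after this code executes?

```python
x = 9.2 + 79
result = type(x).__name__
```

x is float; result = 'float'

'float'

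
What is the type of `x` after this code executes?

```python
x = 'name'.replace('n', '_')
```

str.replace() returns str

str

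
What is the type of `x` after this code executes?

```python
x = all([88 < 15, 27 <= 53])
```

all() returns bool

bool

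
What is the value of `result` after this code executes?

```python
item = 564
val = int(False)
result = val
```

item = 564; val = 0; result = 0

0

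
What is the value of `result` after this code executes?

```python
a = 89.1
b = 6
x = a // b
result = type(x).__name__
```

a is float; b is int; x is float; result = 'float'

'float'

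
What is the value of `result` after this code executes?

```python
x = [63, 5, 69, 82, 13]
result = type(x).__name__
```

x is list; result = 'list'

'list'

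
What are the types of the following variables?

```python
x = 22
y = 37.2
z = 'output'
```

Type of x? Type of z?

x is assigned a bare integer (no decimal point), so it is an int; z is assigned a quoted string literal, so it is a str

int, str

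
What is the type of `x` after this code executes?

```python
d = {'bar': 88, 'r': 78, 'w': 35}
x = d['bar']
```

Accessing dict[str, int] with str key returns int

int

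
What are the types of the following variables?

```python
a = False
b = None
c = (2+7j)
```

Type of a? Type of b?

a is assigned the constant False, which has type bool; b is assigned None, whose type is NoneType

bool, NoneType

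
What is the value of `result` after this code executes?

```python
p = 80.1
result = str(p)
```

p = 80.1; result = '80.1'

'80.1'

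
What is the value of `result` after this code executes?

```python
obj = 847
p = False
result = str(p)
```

obj = 847; p = False; result = 'False'

'False'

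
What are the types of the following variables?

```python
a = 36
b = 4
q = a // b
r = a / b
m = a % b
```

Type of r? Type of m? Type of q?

/ returns float; % of ints returns int; // returns int

float, int, int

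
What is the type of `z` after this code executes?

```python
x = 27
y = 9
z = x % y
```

int % int = int

int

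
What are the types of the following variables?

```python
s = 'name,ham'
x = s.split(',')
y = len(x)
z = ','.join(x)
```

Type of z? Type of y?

str.join() returns str; len() returns int

str, int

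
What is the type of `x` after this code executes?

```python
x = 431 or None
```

'or' returns first truthy value

int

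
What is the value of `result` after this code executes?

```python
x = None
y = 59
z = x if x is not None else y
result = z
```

x = None; y = 59; z = 59; result = 59

59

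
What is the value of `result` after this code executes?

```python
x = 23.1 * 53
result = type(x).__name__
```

x is float; result = 'float'

'float'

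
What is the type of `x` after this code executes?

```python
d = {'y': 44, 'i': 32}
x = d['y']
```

Accessing dict[str, int] with str key returns int

int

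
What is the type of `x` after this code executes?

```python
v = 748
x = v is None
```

'is' comparison returns bool

bool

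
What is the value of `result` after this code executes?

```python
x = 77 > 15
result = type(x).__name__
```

x is bool; result = 'bool'

'bool'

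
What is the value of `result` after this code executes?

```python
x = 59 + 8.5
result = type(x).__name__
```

x is float; result = 'float'

'float'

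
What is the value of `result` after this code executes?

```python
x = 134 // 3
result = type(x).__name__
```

x is int; result = 'int'

'int'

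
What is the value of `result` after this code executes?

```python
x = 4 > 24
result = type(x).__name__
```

x is bool; result = 'bool'

'bool'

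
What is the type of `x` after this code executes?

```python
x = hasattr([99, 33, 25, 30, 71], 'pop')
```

hasattr() returns bool

bool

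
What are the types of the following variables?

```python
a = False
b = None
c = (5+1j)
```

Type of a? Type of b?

a is assigned the constant False, which has type bool; b is assigned None, whose type is NoneType

bool, NoneType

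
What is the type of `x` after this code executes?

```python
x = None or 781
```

'or' with None returns the other truthy value

int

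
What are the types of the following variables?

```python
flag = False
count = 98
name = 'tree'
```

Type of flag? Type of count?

flag is assigned the constant False, which has type bool; count is assigned a bare integer (no decimal point), so it is an int

bool, int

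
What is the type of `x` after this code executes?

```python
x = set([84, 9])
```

set() constructor returns set

set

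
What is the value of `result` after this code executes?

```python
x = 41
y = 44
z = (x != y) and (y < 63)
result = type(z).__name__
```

x is int; y is int; z is bool; result = 'bool'

'bool'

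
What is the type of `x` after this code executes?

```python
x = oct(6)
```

oct() returns str representation

str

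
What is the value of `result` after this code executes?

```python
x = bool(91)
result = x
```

x = True; result = True

True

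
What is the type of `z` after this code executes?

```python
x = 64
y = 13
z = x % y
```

int % int = int

int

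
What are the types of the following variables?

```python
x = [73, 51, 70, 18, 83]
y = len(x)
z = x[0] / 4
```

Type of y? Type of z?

len() returns int; int / int = float

int, float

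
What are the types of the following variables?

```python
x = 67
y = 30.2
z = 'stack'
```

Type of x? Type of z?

x is assigned a bare integer (no decimal point), so it is an int; z is assigned a quoted string literal, so it is a str

int, str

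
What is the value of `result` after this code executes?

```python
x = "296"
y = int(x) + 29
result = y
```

x = '296'; y = 325; result = 325

325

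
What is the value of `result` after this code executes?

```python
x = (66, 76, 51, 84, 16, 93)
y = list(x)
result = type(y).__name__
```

x is tuple; y is list; result = 'list'

'list'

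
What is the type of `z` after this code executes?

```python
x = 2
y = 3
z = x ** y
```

positive int ** positive int = int

int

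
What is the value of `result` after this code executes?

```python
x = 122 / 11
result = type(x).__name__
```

x is float; result = 'float'

'float'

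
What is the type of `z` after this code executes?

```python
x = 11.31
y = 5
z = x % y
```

float % int = float

float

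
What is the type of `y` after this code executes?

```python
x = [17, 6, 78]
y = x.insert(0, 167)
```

list.insert() returns None

NoneType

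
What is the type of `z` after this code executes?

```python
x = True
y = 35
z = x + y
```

bool + int = int (bool is subclass of int)

int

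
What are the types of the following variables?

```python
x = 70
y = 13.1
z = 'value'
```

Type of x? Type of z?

x is assigned a bare integer (no decimal point), so it is an int; z is assigned a quoted string literal, so it is a str

int, str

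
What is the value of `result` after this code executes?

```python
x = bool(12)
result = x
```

x = True; result = True

True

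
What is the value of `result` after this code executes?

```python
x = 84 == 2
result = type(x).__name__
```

x is bool; result = 'bool'

'bool'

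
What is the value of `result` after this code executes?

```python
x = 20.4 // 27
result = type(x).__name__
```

x is float; result = 'float'

'float'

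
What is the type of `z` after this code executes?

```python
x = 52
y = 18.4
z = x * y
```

int * float = float

float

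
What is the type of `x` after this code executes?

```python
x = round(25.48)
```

round() with no decimal places returns int

int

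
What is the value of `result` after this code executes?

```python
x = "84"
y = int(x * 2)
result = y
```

x = '84'; y = 8484; result = 8484

8484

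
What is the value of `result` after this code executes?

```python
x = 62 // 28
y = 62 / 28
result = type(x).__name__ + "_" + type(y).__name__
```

x is int; y is float; result = 'int_float'

'int_float'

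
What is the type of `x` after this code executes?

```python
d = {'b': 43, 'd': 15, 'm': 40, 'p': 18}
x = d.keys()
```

.keys() returns dict_keys view

dict_keys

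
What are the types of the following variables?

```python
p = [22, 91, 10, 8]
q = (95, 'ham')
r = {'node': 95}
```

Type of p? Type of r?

p is assigned a list literal (square brackets); r is assigned a dict literal ({key: value})

list, dict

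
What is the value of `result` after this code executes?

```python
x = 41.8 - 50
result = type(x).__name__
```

x is float; result = 'float'

'float'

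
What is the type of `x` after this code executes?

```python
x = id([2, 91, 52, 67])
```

id() returns int

int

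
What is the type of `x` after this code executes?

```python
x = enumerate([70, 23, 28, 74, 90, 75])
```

enumerate() returns an enumerate object

enumerate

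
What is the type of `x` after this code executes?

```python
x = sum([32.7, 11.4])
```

sum() of floats returns float

float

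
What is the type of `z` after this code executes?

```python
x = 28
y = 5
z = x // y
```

int // int = int

int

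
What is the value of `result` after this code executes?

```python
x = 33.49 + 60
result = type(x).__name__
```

x is float; result = 'float'

'float'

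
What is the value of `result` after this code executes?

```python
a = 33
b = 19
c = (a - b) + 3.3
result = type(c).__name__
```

a is int; b is int; c is float; result = 'float'

'float'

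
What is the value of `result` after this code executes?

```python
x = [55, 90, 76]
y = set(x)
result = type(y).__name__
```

x is list; y is set; result = 'set'

'set'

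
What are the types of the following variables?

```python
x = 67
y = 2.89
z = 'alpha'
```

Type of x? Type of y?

x is assigned a bare integer (no decimal point), so it is an int; y is assigned a number with a decimal point, so it is a float

int, float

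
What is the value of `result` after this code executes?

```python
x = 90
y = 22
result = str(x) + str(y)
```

x = 90; y = 22; result = '9022'

'9022'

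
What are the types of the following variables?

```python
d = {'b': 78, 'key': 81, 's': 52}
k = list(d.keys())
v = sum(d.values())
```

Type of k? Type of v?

list() converts to list; sum of ints is int

list, int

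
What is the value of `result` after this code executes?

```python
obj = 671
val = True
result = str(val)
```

obj = 671; val = True; result = 'True'

'True'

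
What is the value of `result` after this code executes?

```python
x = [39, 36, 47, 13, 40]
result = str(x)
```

x = [39, 36, 47, 13, 40]; result = '[39, 36, 47, 13, 40]'

'[39, 36, 47, 13, 40]'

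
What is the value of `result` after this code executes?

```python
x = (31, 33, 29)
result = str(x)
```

x = (31, 33, 29); result = '(31, 33, 29)'

'(31, 33, 29)'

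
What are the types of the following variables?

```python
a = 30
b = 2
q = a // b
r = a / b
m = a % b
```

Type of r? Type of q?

/ returns float; // returns int

float, int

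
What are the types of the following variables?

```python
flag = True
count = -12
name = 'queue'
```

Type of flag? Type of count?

flag is assigned the constant True, which has type bool; count is assigned a bare integer (no decimal point), so it is an int

bool, int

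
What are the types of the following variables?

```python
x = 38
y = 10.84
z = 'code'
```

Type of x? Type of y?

x is assigned a bare integer (no decimal point), so it is an int; y is assigned a number with a decimal point, so it is a float

int, float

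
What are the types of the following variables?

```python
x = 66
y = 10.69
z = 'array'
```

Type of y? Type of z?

y is assigned a number with a decimal point, so it is a float; z is assigned a quoted string literal, so it is a str

float, str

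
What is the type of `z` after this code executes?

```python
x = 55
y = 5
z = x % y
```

int % int = int

int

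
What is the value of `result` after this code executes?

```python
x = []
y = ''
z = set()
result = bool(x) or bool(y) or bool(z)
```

x = []; y = ''; z = set(); result = False

False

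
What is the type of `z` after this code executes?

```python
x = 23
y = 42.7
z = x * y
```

int * float = float

float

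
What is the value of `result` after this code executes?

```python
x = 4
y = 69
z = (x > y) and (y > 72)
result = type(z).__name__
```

x is int; y is int; z is bool; result = 'bool'

'bool'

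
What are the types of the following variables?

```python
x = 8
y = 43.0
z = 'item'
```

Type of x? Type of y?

x is assigned a bare integer (no decimal point), so it is an int; y is assigned a number with a decimal point, so it is a float

int, float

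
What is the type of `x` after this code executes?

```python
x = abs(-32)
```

abs() of int returns int

int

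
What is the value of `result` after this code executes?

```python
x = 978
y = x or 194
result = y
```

x = 978; y = 978; result = 978

978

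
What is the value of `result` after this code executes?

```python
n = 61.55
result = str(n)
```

n = 61.55; result = '61.55'

'61.55'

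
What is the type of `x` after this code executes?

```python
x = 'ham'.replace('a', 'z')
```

str.replace() returns str

str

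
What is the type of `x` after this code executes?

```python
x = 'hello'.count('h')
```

str.count() returns int

int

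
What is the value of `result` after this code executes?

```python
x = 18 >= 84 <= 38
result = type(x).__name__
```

x is bool; result = 'bool'

'bool'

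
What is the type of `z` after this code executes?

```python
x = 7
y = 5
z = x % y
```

int % int = int

int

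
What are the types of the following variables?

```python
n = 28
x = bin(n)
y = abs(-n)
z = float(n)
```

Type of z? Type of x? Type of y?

float() returns float; bin() returns str; abs() of int returns int

float, str, int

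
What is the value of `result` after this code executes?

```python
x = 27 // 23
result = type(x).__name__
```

x is int; result = 'int'

'int'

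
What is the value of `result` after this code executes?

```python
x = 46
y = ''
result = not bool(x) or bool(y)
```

x = 46; y = ''; result = False

False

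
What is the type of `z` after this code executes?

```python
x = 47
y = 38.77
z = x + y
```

int + float = float

float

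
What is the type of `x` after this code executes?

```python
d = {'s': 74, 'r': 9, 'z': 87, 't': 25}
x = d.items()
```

dict.items() returns dict_items view

dict_items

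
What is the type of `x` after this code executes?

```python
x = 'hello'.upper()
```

str.upper() returns str

str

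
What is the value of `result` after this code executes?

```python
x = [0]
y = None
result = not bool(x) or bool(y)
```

x = [0]; y = None; result = False

False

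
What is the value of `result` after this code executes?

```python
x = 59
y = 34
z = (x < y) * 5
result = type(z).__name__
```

x is int; y is int; z is int; result = 'int'

'int'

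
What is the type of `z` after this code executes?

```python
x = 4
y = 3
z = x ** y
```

positive int ** positive int = int

int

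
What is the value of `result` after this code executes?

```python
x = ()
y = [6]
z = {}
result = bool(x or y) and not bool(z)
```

x = (); y = [6]; z = {}; result = True

True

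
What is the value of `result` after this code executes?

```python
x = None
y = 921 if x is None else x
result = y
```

x = None; y = 921; result = 921

921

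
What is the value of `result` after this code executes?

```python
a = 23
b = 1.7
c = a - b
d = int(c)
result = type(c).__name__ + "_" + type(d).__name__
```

a is int; b is float; c is float; d is int; result = 'float_int'

'float_int'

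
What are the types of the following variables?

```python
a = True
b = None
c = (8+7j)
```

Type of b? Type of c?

b is assigned None, whose type is NoneType; c is assigned (8+7j), an int plus an imaginary literal (j suffix), which evaluates to complex

NoneType, complex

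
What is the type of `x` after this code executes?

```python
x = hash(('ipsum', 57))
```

hash() returns int

int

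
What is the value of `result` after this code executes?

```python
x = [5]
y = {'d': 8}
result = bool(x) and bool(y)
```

x = [5]; y = {'d': 8}; result = True

True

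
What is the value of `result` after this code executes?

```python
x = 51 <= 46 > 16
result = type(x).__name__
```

x is bool; result = 'bool'

'bool'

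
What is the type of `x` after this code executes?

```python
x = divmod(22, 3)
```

divmod() returns tuple of (quotient, remainder)

tuple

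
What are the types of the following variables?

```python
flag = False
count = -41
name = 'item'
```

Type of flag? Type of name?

flag is assigned the constant False, which has type bool; name is assigned a quoted string literal, so it is a str

bool, str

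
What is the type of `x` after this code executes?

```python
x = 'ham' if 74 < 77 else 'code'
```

Both branches of conditional are str

str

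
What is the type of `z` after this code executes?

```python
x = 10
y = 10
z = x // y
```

int // int = int

int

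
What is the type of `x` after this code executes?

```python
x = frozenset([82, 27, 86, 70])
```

frozenset() returns frozenset

frozenset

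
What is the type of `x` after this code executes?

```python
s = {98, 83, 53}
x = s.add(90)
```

set.add() returns None (mutates in place)

NoneType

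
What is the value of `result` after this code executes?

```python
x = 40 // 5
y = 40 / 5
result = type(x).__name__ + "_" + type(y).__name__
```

x is int; y is float; result = 'int_float'

'int_float'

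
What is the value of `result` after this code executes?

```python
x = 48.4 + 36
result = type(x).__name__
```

x is float; result = 'float'

'float'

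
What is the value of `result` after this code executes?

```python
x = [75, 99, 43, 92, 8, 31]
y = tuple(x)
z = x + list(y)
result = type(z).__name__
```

x is list; y is tuple; z is list; result = 'list'

'list'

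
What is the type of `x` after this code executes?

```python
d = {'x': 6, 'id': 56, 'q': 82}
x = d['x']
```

Accessing dict[str, int] with str key returns int

int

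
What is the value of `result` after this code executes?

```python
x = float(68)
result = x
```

x = 68.0; result = 68.0

68.0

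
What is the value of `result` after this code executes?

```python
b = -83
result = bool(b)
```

b = -83; result = True

True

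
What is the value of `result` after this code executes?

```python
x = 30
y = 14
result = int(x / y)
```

x = 30; y = 14; result = 2

2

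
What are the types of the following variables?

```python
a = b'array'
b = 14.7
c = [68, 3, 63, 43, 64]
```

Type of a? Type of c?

a is assigned a bytes literal (b'...' prefix); c is assigned a list literal (square brackets)

bytes, list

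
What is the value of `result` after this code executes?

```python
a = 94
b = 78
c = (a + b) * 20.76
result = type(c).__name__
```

a is int; b is int; c is float; result = 'float'

'float'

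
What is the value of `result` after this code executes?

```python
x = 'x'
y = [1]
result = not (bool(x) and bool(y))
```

x = 'x'; y = [1]; result = False

False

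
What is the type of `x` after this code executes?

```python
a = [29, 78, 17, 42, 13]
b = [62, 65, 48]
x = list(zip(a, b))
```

list(zip()) returns a list of tuples

list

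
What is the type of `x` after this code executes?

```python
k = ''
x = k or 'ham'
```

'or' returns first truthy value (str)

str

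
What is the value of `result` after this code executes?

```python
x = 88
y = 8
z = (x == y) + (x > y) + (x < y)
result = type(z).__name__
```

x is int; y is int; z is int; result = 'int'

'int'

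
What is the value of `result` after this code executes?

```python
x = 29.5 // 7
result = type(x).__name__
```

x is float; result = 'float'

'float'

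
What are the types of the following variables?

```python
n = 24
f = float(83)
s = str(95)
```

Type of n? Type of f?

n is assigned a bare integer (no decimal point), so it is an int; f is assigned the result of calling float(), which returns a float

int, float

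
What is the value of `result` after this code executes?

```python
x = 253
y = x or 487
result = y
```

x = 253; y = 253; result = 253

253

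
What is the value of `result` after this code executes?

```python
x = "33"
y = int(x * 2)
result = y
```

x = '33'; y = 3333; result = 3333

3333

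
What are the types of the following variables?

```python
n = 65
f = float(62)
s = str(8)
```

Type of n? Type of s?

n is assigned a bare integer (no decimal point), so it is an int; s is assigned the result of calling str(), which returns a str

int, str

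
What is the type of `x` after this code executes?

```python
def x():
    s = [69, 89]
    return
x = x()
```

Bare return returns None

NoneType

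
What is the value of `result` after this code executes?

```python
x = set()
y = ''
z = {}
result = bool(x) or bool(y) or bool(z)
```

x = set(); y = ''; z = {}; result = False

False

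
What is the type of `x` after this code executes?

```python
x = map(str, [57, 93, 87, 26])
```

map() returns a map object

map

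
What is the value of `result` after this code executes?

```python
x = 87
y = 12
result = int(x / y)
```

x = 87; y = 12; result = 7

7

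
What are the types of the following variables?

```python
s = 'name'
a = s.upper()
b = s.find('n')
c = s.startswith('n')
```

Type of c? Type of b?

startswith() returns bool; find() returns int

bool, int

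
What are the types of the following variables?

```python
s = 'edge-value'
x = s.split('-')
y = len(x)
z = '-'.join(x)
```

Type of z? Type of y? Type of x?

str.join() returns str; len() returns int; str.split() returns list

str, int, list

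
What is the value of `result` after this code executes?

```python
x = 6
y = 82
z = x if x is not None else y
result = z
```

x = 6; y = 82; z = 6; result = 6

6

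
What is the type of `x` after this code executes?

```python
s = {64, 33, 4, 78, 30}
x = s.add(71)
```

set.add() returns None (mutates in place)

NoneType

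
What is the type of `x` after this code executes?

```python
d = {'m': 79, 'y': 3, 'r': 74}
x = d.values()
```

.values() returns dict_values view

dict_values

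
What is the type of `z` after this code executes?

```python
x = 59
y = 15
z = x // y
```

int // int = int

int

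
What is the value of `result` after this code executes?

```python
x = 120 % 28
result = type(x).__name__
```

x is int; result = 'int'

'int'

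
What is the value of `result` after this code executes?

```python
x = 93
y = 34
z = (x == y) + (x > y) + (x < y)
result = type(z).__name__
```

x is int; y is int; z is int; result = 'int'

'int'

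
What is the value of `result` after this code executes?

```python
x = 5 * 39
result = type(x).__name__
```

x is int; result = 'int'

'int'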